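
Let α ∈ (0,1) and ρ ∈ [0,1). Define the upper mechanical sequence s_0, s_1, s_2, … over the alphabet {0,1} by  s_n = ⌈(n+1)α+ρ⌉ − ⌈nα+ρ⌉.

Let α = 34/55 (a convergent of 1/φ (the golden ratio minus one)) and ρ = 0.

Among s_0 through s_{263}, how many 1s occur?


#1s = Σ_{n=0}^{263} s_n = Σ_{n=0}^{263} (⌈(n+1)α+ρ⌉ − ⌈nα+ρ⌉)
the sum telescopes: every ⌈nα+ρ⌉ with 0 < n < 264 appears once with + and once with −, leaving ⌈264α+ρ⌉ − ⌈0·α+ρ⌉
264α + ρ = (264·34) / 55 = 8976/55
ρ = 0/55
⌈8976/55⌉ = 164,  ⌈0/55⌉ = 0
#1s = 164 − 0 = 164

164


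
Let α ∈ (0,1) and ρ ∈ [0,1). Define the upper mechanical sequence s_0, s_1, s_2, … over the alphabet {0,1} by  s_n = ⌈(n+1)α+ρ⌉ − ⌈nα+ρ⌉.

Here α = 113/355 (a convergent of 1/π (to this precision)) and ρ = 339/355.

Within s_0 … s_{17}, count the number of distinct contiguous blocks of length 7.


t_n = ⌈(n·113+339)/355⌉ for n = 0 … 18:
  n=0…9: ⌈339/355⌉=1 ⌈452/355⌉=2 ⌈565/355⌉=2 ⌈678/355⌉=2 ⌈791/355⌉=3 ⌈904/355⌉=3 ⌈1017/355⌉=3 ⌈1130/355⌉=4 ⌈1243/355⌉=4 ⌈1356/355⌉=4
  n=10…18: ⌈1469/355⌉=5 ⌈1582/355⌉=5 ⌈1695/355⌉=5 ⌈1808/355⌉=6 ⌈1921/355⌉=6 ⌈2034/355⌉=6 ⌈2147/355⌉=7 ⌈2260/355⌉=7 ⌈2373/355⌉=7
s_n = t_(n+1) − t_n for n = 0 … 17 gives
prefix = 100100100100100100
slide a length-7 window over [0..6] … [11..17] (12 windows); first occurrence of each distinct factor:
  [  0..  6] 1001001
  [  1..  7] 0010010
  [  2..  8] 0100100
  (the other 9 windows repeat one of these)
distinct factors: {0010010, 0100100, 1001001}
count = 3  (Sturmian bound for length 7 is 8)

3


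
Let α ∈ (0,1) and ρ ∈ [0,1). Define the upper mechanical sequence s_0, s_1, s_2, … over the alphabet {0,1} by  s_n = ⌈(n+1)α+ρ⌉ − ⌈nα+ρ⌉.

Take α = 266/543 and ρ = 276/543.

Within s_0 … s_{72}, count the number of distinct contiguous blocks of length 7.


8

t_n = ⌈(n·266+276)/543⌉ for n = 0 … 73:
  n=0…9: ⌈276/543⌉=1 ⌈542/543⌉=1 ⌈808/543⌉=2 ⌈1074/543⌉=2 ⌈1340/543⌉=3 ⌈1606/543⌉=3 ⌈1872/543⌉=4 ⌈2138/543⌉=4 ⌈2404/543⌉=5 ⌈2670/543⌉=5
  n=10…19: ⌈2936/543⌉=6 ⌈3202/543⌉=6 ⌈3468/543⌉=7 ⌈3734/543⌉=7 ⌈4000/543⌉=8 ⌈4266/543⌉=8 ⌈4532/543⌉=9 ⌈4798/543⌉=9 ⌈5064/543⌉=10 ⌈5330/543⌉=10
  n=20…29: ⌈5596/543⌉=11 ⌈5862/543⌉=11 ⌈6128/543⌉=12 ⌈6394/543⌉=12 ⌈6660/543⌉=13 ⌈6926/543⌉=13 ⌈7192/543⌉=14 ⌈7458/543⌉=14 ⌈7724/543⌉=15 ⌈7990/543⌉=15
  n=30…39: ⌈8256/543⌉=16 ⌈8522/543⌉=16 ⌈8788/543⌉=17 ⌈9054/543⌉=17 ⌈9320/543⌉=18 ⌈9586/543⌉=18 ⌈9852/543⌉=19 ⌈10118/543⌉=19 ⌈10384/543⌉=20 ⌈10650/543⌉=20
  n=40…49: ⌈10916/543⌉=21 ⌈11182/543⌉=21 ⌈11448/543⌉=22 ⌈11714/543⌉=22 ⌈11980/543⌉=23 ⌈12246/543⌉=23 ⌈12512/543⌉=24 ⌈12778/543⌉=24 ⌈13044/543⌉=25 ⌈13310/543⌉=25
  n=50…59: ⌈13576/543⌉=26 ⌈13842/543⌉=26 ⌈14108/543⌉=26 ⌈14374/543⌉=27 ⌈14640/543⌉=27 ⌈14906/543⌉=28 ⌈15172/543⌉=28 ⌈15438/543⌉=29 ⌈15704/543⌉=29 ⌈15970/543⌉=30
  n=60…69: ⌈16236/543⌉=30 ⌈16502/543⌉=31 ⌈16768/543⌉=31 ⌈17034/543⌉=32 ⌈17300/543⌉=32 ⌈17566/543⌉=33 ⌈17832/543⌉=33 ⌈18098/543⌉=34 ⌈18364/543⌉=34 ⌈18630/543⌉=35
  n=70…73: ⌈18896/543⌉=35 ⌈19162/543⌉=36 ⌈19428/543⌉=36 ⌈19694/543⌉=37
s_n = t_(n+1) − t_n for n = 0 … 72 gives
prefix = 0101010101010101010101010101010101010101010101010100101010101010101010101
slide a length-7 window over [0..6] … [66..72] (67 windows); first occurrence of each distinct factor:
  [  0..  6] 0101010
  [  1..  7] 1010101
  [ 45.. 51] 1010100
  [ 46.. 52] 0101001
  [ 47.. 53] 1010010
  [ 48.. 54] 0100101
  [ 49.. 55] 1001010
  [ 50.. 56] 0010101
  (the other 59 windows repeat one of these)
distinct factors: {0010101, 0100101, 0101001, 0101010, 1001010, 1010010, 1010100, 1010101}
count = 8  (Sturmian bound for length 7 is 8)


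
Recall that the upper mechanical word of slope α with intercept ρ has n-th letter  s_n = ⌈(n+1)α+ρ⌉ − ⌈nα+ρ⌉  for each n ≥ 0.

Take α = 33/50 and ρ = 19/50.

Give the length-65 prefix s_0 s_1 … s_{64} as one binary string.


10110101101101101101101101101101101101101101101101101101011011011

n=0: ⌈(1·33+19)/50⌉ − ⌈(0·33+19)/50⌉ = ⌈52/50⌉ − ⌈19/50⌉ = 2 − 1 = 1
n=1: ⌈(2·33+19)/50⌉ − ⌈(1·33+19)/50⌉ = ⌈85/50⌉ − ⌈52/50⌉ = 2 − 2 = 0
n=2: ⌈(3·33+19)/50⌉ − ⌈(2·33+19)/50⌉ = ⌈118/50⌉ − ⌈85/50⌉ = 3 − 2 = 1
n=3: ⌈(4·33+19)/50⌉ − ⌈(3·33+19)/50⌉ = ⌈151/50⌉ − ⌈118/50⌉ = 4 − 3 = 1
n=4: ⌈(5·33+19)/50⌉ − ⌈(4·33+19)/50⌉ = ⌈184/50⌉ − ⌈151/50⌉ = 4 − 4 = 0
n=5: ⌈(6·33+19)/50⌉ − ⌈(5·33+19)/50⌉ = ⌈217/50⌉ − ⌈184/50⌉ = 5 − 4 = 1
n=6: ⌈(7·33+19)/50⌉ − ⌈(6·33+19)/50⌉ = ⌈250/50⌉ − ⌈217/50⌉ = 5 − 5 = 0
n=7: ⌈(8·33+19)/50⌉ − ⌈(7·33+19)/50⌉ = ⌈283/50⌉ − ⌈250/50⌉ = 6 − 5 = 1
n=8: ⌈(9·33+19)/50⌉ − ⌈(8·33+19)/50⌉ = ⌈316/50⌉ − ⌈283/50⌉ = 7 − 6 = 1
n=9: ⌈(10·33+19)/50⌉ − ⌈(9·33+19)/50⌉ = ⌈349/50⌉ − ⌈316/50⌉ = 7 − 7 = 0
n=10: ⌈(11·33+19)/50⌉ − ⌈(10·33+19)/50⌉ = ⌈382/50⌉ − ⌈349/50⌉ = 8 − 7 = 1
n=11: ⌈(12·33+19)/50⌉ − ⌈(11·33+19)/50⌉ = ⌈415/50⌉ − ⌈382/50⌉ = 9 − 8 = 1
n=12: ⌈(13·33+19)/50⌉ − ⌈(12·33+19)/50⌉ = ⌈448/50⌉ − ⌈415/50⌉ = 9 − 9 = 0
n=13: ⌈(14·33+19)/50⌉ − ⌈(13·33+19)/50⌉ = ⌈481/50⌉ − ⌈448/50⌉ = 10 − 9 = 1
n=14: ⌈(15·33+19)/50⌉ − ⌈(14·33+19)/50⌉ = ⌈514/50⌉ − ⌈481/50⌉ = 11 − 10 = 1
n=15: ⌈(16·33+19)/50⌉ − ⌈(15·33+19)/50⌉ = ⌈547/50⌉ − ⌈514/50⌉ = 11 − 11 = 0
n=16: ⌈(17·33+19)/50⌉ − ⌈(16·33+19)/50⌉ = ⌈580/50⌉ − ⌈547/50⌉ = 12 − 11 = 1
n=17: ⌈(18·33+19)/50⌉ − ⌈(17·33+19)/50⌉ = ⌈613/50⌉ − ⌈580/50⌉ = 13 − 12 = 1
n=18: ⌈(19·33+19)/50⌉ − ⌈(18·33+19)/50⌉ = ⌈646/50⌉ − ⌈613/50⌉ = 13 − 13 = 0
n=19: ⌈(20·33+19)/50⌉ − ⌈(19·33+19)/50⌉ = ⌈679/50⌉ − ⌈646/50⌉ = 14 − 13 = 1
n=20: ⌈(21·33+19)/50⌉ − ⌈(20·33+19)/50⌉ = ⌈712/50⌉ − ⌈679/50⌉ = 15 − 14 = 1
n=21: ⌈(22·33+19)/50⌉ − ⌈(21·33+19)/50⌉ = ⌈745/50⌉ − ⌈712/50⌉ = 15 − 15 = 0
n=22: ⌈(23·33+19)/50⌉ − ⌈(22·33+19)/50⌉ = ⌈778/50⌉ − ⌈745/50⌉ = 16 − 15 = 1
n=23: ⌈(24·33+19)/50⌉ − ⌈(23·33+19)/50⌉ = ⌈811/50⌉ − ⌈778/50⌉ = 17 − 16 = 1
n=24: ⌈(25·33+19)/50⌉ − ⌈(24·33+19)/50⌉ = ⌈844/50⌉ − ⌈811/50⌉ = 17 − 17 = 0
n=25: ⌈(26·33+19)/50⌉ − ⌈(25·33+19)/50⌉ = ⌈877/50⌉ − ⌈844/50⌉ = 18 − 17 = 1
n=26: ⌈(27·33+19)/50⌉ − ⌈(26·33+19)/50⌉ = ⌈910/50⌉ − ⌈877/50⌉ = 19 − 18 = 1
n=27: ⌈(28·33+19)/50⌉ − ⌈(27·33+19)/50⌉ = ⌈943/50⌉ − ⌈910/50⌉ = 19 − 19 = 0
n=28: ⌈(29·33+19)/50⌉ − ⌈(28·33+19)/50⌉ = ⌈976/50⌉ − ⌈943/50⌉ = 20 − 19 = 1
n=29: ⌈(30·33+19)/50⌉ − ⌈(29·33+19)/50⌉ = ⌈1009/50⌉ − ⌈976/50⌉ = 21 − 20 = 1
n=30: ⌈(31·33+19)/50⌉ − ⌈(30·33+19)/50⌉ = ⌈1042/50⌉ − ⌈1009/50⌉ = 21 − 21 = 0
n=31: ⌈(32·33+19)/50⌉ − ⌈(31·33+19)/50⌉ = ⌈1075/50⌉ − ⌈1042/50⌉ = 22 − 21 = 1
n=32: ⌈(33·33+19)/50⌉ − ⌈(32·33+19)/50⌉ = ⌈1108/50⌉ − ⌈1075/50⌉ = 23 − 22 = 1
n=33: ⌈(34·33+19)/50⌉ − ⌈(33·33+19)/50⌉ = ⌈1141/50⌉ − ⌈1108/50⌉ = 23 − 23 = 0
n=34: ⌈(35·33+19)/50⌉ − ⌈(34·33+19)/50⌉ = ⌈1174/50⌉ − ⌈1141/50⌉ = 24 − 23 = 1
n=35: ⌈(36·33+19)/50⌉ − ⌈(35·33+19)/50⌉ = ⌈1207/50⌉ − ⌈1174/50⌉ = 25 − 24 = 1
n=36: ⌈(37·33+19)/50⌉ − ⌈(36·33+19)/50⌉ = ⌈1240/50⌉ − ⌈1207/50⌉ = 25 − 25 = 0
n=37: ⌈(38·33+19)/50⌉ − ⌈(37·33+19)/50⌉ = ⌈1273/50⌉ − ⌈1240/50⌉ = 26 − 25 = 1
n=38: ⌈(39·33+19)/50⌉ − ⌈(38·33+19)/50⌉ = ⌈1306/50⌉ − ⌈1273/50⌉ = 27 − 26 = 1
n=39: ⌈(40·33+19)/50⌉ − ⌈(39·33+19)/50⌉ = ⌈1339/50⌉ − ⌈1306/50⌉ = 27 − 27 = 0
n=40: ⌈(41·33+19)/50⌉ − ⌈(40·33+19)/50⌉ = ⌈1372/50⌉ − ⌈1339/50⌉ = 28 − 27 = 1
n=41: ⌈(42·33+19)/50⌉ − ⌈(41·33+19)/50⌉ = ⌈1405/50⌉ − ⌈1372/50⌉ = 29 − 28 = 1
n=42: ⌈(43·33+19)/50⌉ − ⌈(42·33+19)/50⌉ = ⌈1438/50⌉ − ⌈1405/50⌉ = 29 − 29 = 0
n=43: ⌈(44·33+19)/50⌉ − ⌈(43·33+19)/50⌉ = ⌈1471/50⌉ − ⌈1438/50⌉ = 30 − 29 = 1
n=44: ⌈(45·33+19)/50⌉ − ⌈(44·33+19)/50⌉ = ⌈1504/50⌉ − ⌈1471/50⌉ = 31 − 30 = 1
n=45: ⌈(46·33+19)/50⌉ − ⌈(45·33+19)/50⌉ = ⌈1537/50⌉ − ⌈1504/50⌉ = 31 − 31 = 0
n=46: ⌈(47·33+19)/50⌉ − ⌈(46·33+19)/50⌉ = ⌈1570/50⌉ − ⌈1537/50⌉ = 32 − 31 = 1
n=47: ⌈(48·33+19)/50⌉ − ⌈(47·33+19)/50⌉ = ⌈1603/50⌉ − ⌈1570/50⌉ = 33 − 32 = 1
n=48: ⌈(49·33+19)/50⌉ − ⌈(48·33+19)/50⌉ = ⌈1636/50⌉ − ⌈1603/50⌉ = 33 − 33 = 0
n=49: ⌈(50·33+19)/50⌉ − ⌈(49·33+19)/50⌉ = ⌈1669/50⌉ − ⌈1636/50⌉ = 34 − 33 = 1
n=50: ⌈(51·33+19)/50⌉ − ⌈(50·33+19)/50⌉ = ⌈1702/50⌉ − ⌈1669/50⌉ = 35 − 34 = 1
n=51: ⌈(52·33+19)/50⌉ − ⌈(51·33+19)/50⌉ = ⌈1735/50⌉ − ⌈1702/50⌉ = 35 − 35 = 0
n=52: ⌈(53·33+19)/50⌉ − ⌈(52·33+19)/50⌉ = ⌈1768/50⌉ − ⌈1735/50⌉ = 36 − 35 = 1
n=53: ⌈(54·33+19)/50⌉ − ⌈(53·33+19)/50⌉ = ⌈1801/50⌉ − ⌈1768/50⌉ = 37 − 36 = 1
n=54: ⌈(55·33+19)/50⌉ − ⌈(54·33+19)/50⌉ = ⌈1834/50⌉ − ⌈1801/50⌉ = 37 − 37 = 0
n=55: ⌈(56·33+19)/50⌉ − ⌈(55·33+19)/50⌉ = ⌈1867/50⌉ − ⌈1834/50⌉ = 38 − 37 = 1
n=56: ⌈(57·33+19)/50⌉ − ⌈(56·33+19)/50⌉ = ⌈1900/50⌉ − ⌈1867/50⌉ = 38 − 38 = 0
n=57: ⌈(58·33+19)/50⌉ − ⌈(57·33+19)/50⌉ = ⌈1933/50⌉ − ⌈1900/50⌉ = 39 − 38 = 1
n=58: ⌈(59·33+19)/50⌉ − ⌈(58·33+19)/50⌉ = ⌈1966/50⌉ − ⌈1933/50⌉ = 40 − 39 = 1
n=59: ⌈(60·33+19)/50⌉ − ⌈(59·33+19)/50⌉ = ⌈1999/50⌉ − ⌈1966/50⌉ = 40 − 40 = 0
n=60: ⌈(61·33+19)/50⌉ − ⌈(60·33+19)/50⌉ = ⌈2032/50⌉ − ⌈1999/50⌉ = 41 − 40 = 1
n=61: ⌈(62·33+19)/50⌉ − ⌈(61·33+19)/50⌉ = ⌈2065/50⌉ − ⌈2032/50⌉ = 42 − 41 = 1
n=62: ⌈(63·33+19)/50⌉ − ⌈(62·33+19)/50⌉ = ⌈2098/50⌉ − ⌈2065/50⌉ = 42 − 42 = 0
n=63: ⌈(64·33+19)/50⌉ − ⌈(63·33+19)/50⌉ = ⌈2131/50⌉ − ⌈2098/50⌉ = 43 − 42 = 1
n=64: ⌈(65·33+19)/50⌉ − ⌈(64·33+19)/50⌉ = ⌈2164/50⌉ − ⌈2131/50⌉ = 44 − 43 = 1


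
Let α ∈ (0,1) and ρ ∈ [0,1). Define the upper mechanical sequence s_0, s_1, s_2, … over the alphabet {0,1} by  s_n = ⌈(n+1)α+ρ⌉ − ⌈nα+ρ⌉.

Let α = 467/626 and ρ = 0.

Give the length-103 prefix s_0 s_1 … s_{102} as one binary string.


n=0: ⌈(1·467)/626⌉ − ⌈(0·467)/626⌉ = ⌈467/626⌉ − ⌈0/626⌉ = 1 − 0 = 1
n=1: ⌈(2·467)/626⌉ − ⌈(1·467)/626⌉ = ⌈934/626⌉ − ⌈467/626⌉ = 2 − 1 = 1
n=2: ⌈(3·467)/626⌉ − ⌈(2·467)/626⌉ = ⌈1401/626⌉ − ⌈934/626⌉ = 3 − 2 = 1
n=3: ⌈(4·467)/626⌉ − ⌈(3·467)/626⌉ = ⌈1868/626⌉ − ⌈1401/626⌉ = 3 − 3 = 0
n=4: ⌈(5·467)/626⌉ − ⌈(4·467)/626⌉ = ⌈2335/626⌉ − ⌈1868/626⌉ = 4 − 3 = 1
n=5: ⌈(6·467)/626⌉ − ⌈(5·467)/626⌉ = ⌈2802/626⌉ − ⌈2335/626⌉ = 5 − 4 = 1
n=6: ⌈(7·467)/626⌉ − ⌈(6·467)/626⌉ = ⌈3269/626⌉ − ⌈2802/626⌉ = 6 − 5 = 1
n=7: ⌈(8·467)/626⌉ − ⌈(7·467)/626⌉ = ⌈3736/626⌉ − ⌈3269/626⌉ = 6 − 6 = 0
n=8: ⌈(9·467)/626⌉ − ⌈(8·467)/626⌉ = ⌈4203/626⌉ − ⌈3736/626⌉ = 7 − 6 = 1
n=9: ⌈(10·467)/626⌉ − ⌈(9·467)/626⌉ = ⌈4670/626⌉ − ⌈4203/626⌉ = 8 − 7 = 1
n=10: ⌈(11·467)/626⌉ − ⌈(10·467)/626⌉ = ⌈5137/626⌉ − ⌈4670/626⌉ = 9 − 8 = 1
n=11: ⌈(12·467)/626⌉ − ⌈(11·467)/626⌉ = ⌈5604/626⌉ − ⌈5137/626⌉ = 9 − 9 = 0
n=12: ⌈(13·467)/626⌉ − ⌈(12·467)/626⌉ = ⌈6071/626⌉ − ⌈5604/626⌉ = 10 − 9 = 1
n=13: ⌈(14·467)/626⌉ − ⌈(13·467)/626⌉ = ⌈6538/626⌉ − ⌈6071/626⌉ = 11 − 10 = 1
n=14: ⌈(15·467)/626⌉ − ⌈(14·467)/626⌉ = ⌈7005/626⌉ − ⌈6538/626⌉ = 12 − 11 = 1
n=15: ⌈(16·467)/626⌉ − ⌈(15·467)/626⌉ = ⌈7472/626⌉ − ⌈7005/626⌉ = 12 − 12 = 0
n=16: ⌈(17·467)/626⌉ − ⌈(16·467)/626⌉ = ⌈7939/626⌉ − ⌈7472/626⌉ = 13 − 12 = 1
n=17: ⌈(18·467)/626⌉ − ⌈(17·467)/626⌉ = ⌈8406/626⌉ − ⌈7939/626⌉ = 14 − 13 = 1
n=18: ⌈(19·467)/626⌉ − ⌈(18·467)/626⌉ = ⌈8873/626⌉ − ⌈8406/626⌉ = 15 − 14 = 1
n=19: ⌈(20·467)/626⌉ − ⌈(19·467)/626⌉ = ⌈9340/626⌉ − ⌈8873/626⌉ = 15 − 15 = 0
n=20: ⌈(21·467)/626⌉ − ⌈(20·467)/626⌉ = ⌈9807/626⌉ − ⌈9340/626⌉ = 16 − 15 = 1
n=21: ⌈(22·467)/626⌉ − ⌈(21·467)/626⌉ = ⌈10274/626⌉ − ⌈9807/626⌉ = 17 − 16 = 1
n=22: ⌈(23·467)/626⌉ − ⌈(22·467)/626⌉ = ⌈10741/626⌉ − ⌈10274/626⌉ = 18 − 17 = 1
n=23: ⌈(24·467)/626⌉ − ⌈(23·467)/626⌉ = ⌈11208/626⌉ − ⌈10741/626⌉ = 18 − 18 = 0
n=24: ⌈(25·467)/626⌉ − ⌈(24·467)/626⌉ = ⌈11675/626⌉ − ⌈11208/626⌉ = 19 − 18 = 1
n=25: ⌈(26·467)/626⌉ − ⌈(25·467)/626⌉ = ⌈12142/626⌉ − ⌈11675/626⌉ = 20 − 19 = 1
n=26: ⌈(27·467)/626⌉ − ⌈(26·467)/626⌉ = ⌈12609/626⌉ − ⌈12142/626⌉ = 21 − 20 = 1
n=27: ⌈(28·467)/626⌉ − ⌈(27·467)/626⌉ = ⌈13076/626⌉ − ⌈12609/626⌉ = 21 − 21 = 0
n=28: ⌈(29·467)/626⌉ − ⌈(28·467)/626⌉ = ⌈13543/626⌉ − ⌈13076/626⌉ = 22 − 21 = 1
n=29: ⌈(30·467)/626⌉ − ⌈(29·467)/626⌉ = ⌈14010/626⌉ − ⌈13543/626⌉ = 23 − 22 = 1
n=30: ⌈(31·467)/626⌉ − ⌈(30·467)/626⌉ = ⌈14477/626⌉ − ⌈14010/626⌉ = 24 − 23 = 1
n=31: ⌈(32·467)/626⌉ − ⌈(31·467)/626⌉ = ⌈14944/626⌉ − ⌈14477/626⌉ = 24 − 24 = 0
n=32: ⌈(33·467)/626⌉ − ⌈(32·467)/626⌉ = ⌈15411/626⌉ − ⌈14944/626⌉ = 25 − 24 = 1
n=33: ⌈(34·467)/626⌉ − ⌈(33·467)/626⌉ = ⌈15878/626⌉ − ⌈15411/626⌉ = 26 − 25 = 1
n=34: ⌈(35·467)/626⌉ − ⌈(34·467)/626⌉ = ⌈16345/626⌉ − ⌈15878/626⌉ = 27 − 26 = 1
n=35: ⌈(36·467)/626⌉ − ⌈(35·467)/626⌉ = ⌈16812/626⌉ − ⌈16345/626⌉ = 27 − 27 = 0
n=36: ⌈(37·467)/626⌉ − ⌈(36·467)/626⌉ = ⌈17279/626⌉ − ⌈16812/626⌉ = 28 − 27 = 1
n=37: ⌈(38·467)/626⌉ − ⌈(37·467)/626⌉ = ⌈17746/626⌉ − ⌈17279/626⌉ = 29 − 28 = 1
n=38: ⌈(39·467)/626⌉ − ⌈(38·467)/626⌉ = ⌈18213/626⌉ − ⌈17746/626⌉ = 30 − 29 = 1
n=39: ⌈(40·467)/626⌉ − ⌈(39·467)/626⌉ = ⌈18680/626⌉ − ⌈18213/626⌉ = 30 − 30 = 0
n=40: ⌈(41·467)/626⌉ − ⌈(40·467)/626⌉ = ⌈19147/626⌉ − ⌈18680/626⌉ = 31 − 30 = 1
n=41: ⌈(42·467)/626⌉ − ⌈(41·467)/626⌉ = ⌈19614/626⌉ − ⌈19147/626⌉ = 32 − 31 = 1
n=42: ⌈(43·467)/626⌉ − ⌈(42·467)/626⌉ = ⌈20081/626⌉ − ⌈19614/626⌉ = 33 − 32 = 1
n=43: ⌈(44·467)/626⌉ − ⌈(43·467)/626⌉ = ⌈20548/626⌉ − ⌈20081/626⌉ = 33 − 33 = 0
n=44: ⌈(45·467)/626⌉ − ⌈(44·467)/626⌉ = ⌈21015/626⌉ − ⌈20548/626⌉ = 34 − 33 = 1
n=45: ⌈(46·467)/626⌉ − ⌈(45·467)/626⌉ = ⌈21482/626⌉ − ⌈21015/626⌉ = 35 − 34 = 1
n=46: ⌈(47·467)/626⌉ − ⌈(46·467)/626⌉ = ⌈21949/626⌉ − ⌈21482/626⌉ = 36 − 35 = 1
n=47: ⌈(48·467)/626⌉ − ⌈(47·467)/626⌉ = ⌈22416/626⌉ − ⌈21949/626⌉ = 36 − 36 = 0
n=48: ⌈(49·467)/626⌉ − ⌈(48·467)/626⌉ = ⌈22883/626⌉ − ⌈22416/626⌉ = 37 − 36 = 1
n=49: ⌈(50·467)/626⌉ − ⌈(49·467)/626⌉ = ⌈23350/626⌉ − ⌈22883/626⌉ = 38 − 37 = 1
n=50: ⌈(51·467)/626⌉ − ⌈(50·467)/626⌉ = ⌈23817/626⌉ − ⌈23350/626⌉ = 39 − 38 = 1
n=51: ⌈(52·467)/626⌉ − ⌈(51·467)/626⌉ = ⌈24284/626⌉ − ⌈23817/626⌉ = 39 − 39 = 0
n=52: ⌈(53·467)/626⌉ − ⌈(52·467)/626⌉ = ⌈24751/626⌉ − ⌈24284/626⌉ = 40 − 39 = 1
n=53: ⌈(54·467)/626⌉ − ⌈(53·467)/626⌉ = ⌈25218/626⌉ − ⌈24751/626⌉ = 41 − 40 = 1
n=54: ⌈(55·467)/626⌉ − ⌈(54·467)/626⌉ = ⌈25685/626⌉ − ⌈25218/626⌉ = 42 − 41 = 1
n=55: ⌈(56·467)/626⌉ − ⌈(55·467)/626⌉ = ⌈26152/626⌉ − ⌈25685/626⌉ = 42 − 42 = 0
n=56: ⌈(57·467)/626⌉ − ⌈(56·467)/626⌉ = ⌈26619/626⌉ − ⌈26152/626⌉ = 43 − 42 = 1
n=57: ⌈(58·467)/626⌉ − ⌈(57·467)/626⌉ = ⌈27086/626⌉ − ⌈26619/626⌉ = 44 − 43 = 1
n=58: ⌈(59·467)/626⌉ − ⌈(58·467)/626⌉ = ⌈27553/626⌉ − ⌈27086/626⌉ = 45 − 44 = 1
n=59: ⌈(60·467)/626⌉ − ⌈(59·467)/626⌉ = ⌈28020/626⌉ − ⌈27553/626⌉ = 45 − 45 = 0
n=60: ⌈(61·467)/626⌉ − ⌈(60·467)/626⌉ = ⌈28487/626⌉ − ⌈28020/626⌉ = 46 − 45 = 1
n=61: ⌈(62·467)/626⌉ − ⌈(61·467)/626⌉ = ⌈28954/626⌉ − ⌈28487/626⌉ = 47 − 46 = 1
n=62: ⌈(63·467)/626⌉ − ⌈(62·467)/626⌉ = ⌈29421/626⌉ − ⌈28954/626⌉ = 47 − 47 = 0
n=63: ⌈(64·467)/626⌉ − ⌈(63·467)/626⌉ = ⌈29888/626⌉ − ⌈29421/626⌉ = 48 − 47 = 1
n=64: ⌈(65·467)/626⌉ − ⌈(64·467)/626⌉ = ⌈30355/626⌉ − ⌈29888/626⌉ = 49 − 48 = 1
n=65: ⌈(66·467)/626⌉ − ⌈(65·467)/626⌉ = ⌈30822/626⌉ − ⌈30355/626⌉ = 50 − 49 = 1
n=66: ⌈(67·467)/626⌉ − ⌈(66·467)/626⌉ = ⌈31289/626⌉ − ⌈30822/626⌉ = 50 − 50 = 0
n=67: ⌈(68·467)/626⌉ − ⌈(67·467)/626⌉ = ⌈31756/626⌉ − ⌈31289/626⌉ = 51 − 50 = 1
n=68: ⌈(69·467)/626⌉ − ⌈(68·467)/626⌉ = ⌈32223/626⌉ − ⌈31756/626⌉ = 52 − 51 = 1
n=69: ⌈(70·467)/626⌉ − ⌈(69·467)/626⌉ = ⌈32690/626⌉ − ⌈32223/626⌉ = 53 − 52 = 1
n=70: ⌈(71·467)/626⌉ − ⌈(70·467)/626⌉ = ⌈33157/626⌉ − ⌈32690/626⌉ = 53 − 53 = 0
n=71: ⌈(72·467)/626⌉ − ⌈(71·467)/626⌉ = ⌈33624/626⌉ − ⌈33157/626⌉ = 54 − 53 = 1
n=72: ⌈(73·467)/626⌉ − ⌈(72·467)/626⌉ = ⌈34091/626⌉ − ⌈33624/626⌉ = 55 − 54 = 1
n=73: ⌈(74·467)/626⌉ − ⌈(73·467)/626⌉ = ⌈34558/626⌉ − ⌈34091/626⌉ = 56 − 55 = 1
n=74: ⌈(75·467)/626⌉ − ⌈(74·467)/626⌉ = ⌈35025/626⌉ − ⌈34558/626⌉ = 56 − 56 = 0
n=75: ⌈(76·467)/626⌉ − ⌈(75·467)/626⌉ = ⌈35492/626⌉ − ⌈35025/626⌉ = 57 − 56 = 1
n=76: ⌈(77·467)/626⌉ − ⌈(76·467)/626⌉ = ⌈35959/626⌉ − ⌈35492/626⌉ = 58 − 57 = 1
n=77: ⌈(78·467)/626⌉ − ⌈(77·467)/626⌉ = ⌈36426/626⌉ − ⌈35959/626⌉ = 59 − 58 = 1
n=78: ⌈(79·467)/626⌉ − ⌈(78·467)/626⌉ = ⌈36893/626⌉ − ⌈36426/626⌉ = 59 − 59 = 0
n=79: ⌈(80·467)/626⌉ − ⌈(79·467)/626⌉ = ⌈37360/626⌉ − ⌈36893/626⌉ = 60 − 59 = 1
n=80: ⌈(81·467)/626⌉ − ⌈(80·467)/626⌉ = ⌈37827/626⌉ − ⌈37360/626⌉ = 61 − 60 = 1
n=81: ⌈(82·467)/626⌉ − ⌈(81·467)/626⌉ = ⌈38294/626⌉ − ⌈37827/626⌉ = 62 − 61 = 1
n=82: ⌈(83·467)/626⌉ − ⌈(82·467)/626⌉ = ⌈38761/626⌉ − ⌈38294/626⌉ = 62 − 62 = 0
n=83: ⌈(84·467)/626⌉ − ⌈(83·467)/626⌉ = ⌈39228/626⌉ − ⌈38761/626⌉ = 63 − 62 = 1
n=84: ⌈(85·467)/626⌉ − ⌈(84·467)/626⌉ = ⌈39695/626⌉ − ⌈39228/626⌉ = 64 − 63 = 1
n=85: ⌈(86·467)/626⌉ − ⌈(85·467)/626⌉ = ⌈40162/626⌉ − ⌈39695/626⌉ = 65 − 64 = 1
n=86: ⌈(87·467)/626⌉ − ⌈(86·467)/626⌉ = ⌈40629/626⌉ − ⌈40162/626⌉ = 65 − 65 = 0
n=87: ⌈(88·467)/626⌉ − ⌈(87·467)/626⌉ = ⌈41096/626⌉ − ⌈40629/626⌉ = 66 − 65 = 1
n=88: ⌈(89·467)/626⌉ − ⌈(88·467)/626⌉ = ⌈41563/626⌉ − ⌈41096/626⌉ = 67 − 66 = 1
n=89: ⌈(90·467)/626⌉ − ⌈(89·467)/626⌉ = ⌈42030/626⌉ − ⌈41563/626⌉ = 68 − 67 = 1
n=90: ⌈(91·467)/626⌉ − ⌈(90·467)/626⌉ = ⌈42497/626⌉ − ⌈42030/626⌉ = 68 − 68 = 0
n=91: ⌈(92·467)/626⌉ − ⌈(91·467)/626⌉ = ⌈42964/626⌉ − ⌈42497/626⌉ = 69 − 68 = 1
n=92: ⌈(93·467)/626⌉ − ⌈(92·467)/626⌉ = ⌈43431/626⌉ − ⌈42964/626⌉ = 70 − 69 = 1
n=93: ⌈(94·467)/626⌉ − ⌈(93·467)/626⌉ = ⌈43898/626⌉ − ⌈43431/626⌉ = 71 − 70 = 1
n=94: ⌈(95·467)/626⌉ − ⌈(94·467)/626⌉ = ⌈44365/626⌉ − ⌈43898/626⌉ = 71 − 71 = 0
n=95: ⌈(96·467)/626⌉ − ⌈(95·467)/626⌉ = ⌈44832/626⌉ − ⌈44365/626⌉ = 72 − 71 = 1
n=96: ⌈(97·467)/626⌉ − ⌈(96·467)/626⌉ = ⌈45299/626⌉ − ⌈44832/626⌉ = 73 − 72 = 1
n=97: ⌈(98·467)/626⌉ − ⌈(97·467)/626⌉ = ⌈45766/626⌉ − ⌈45299/626⌉ = 74 − 73 = 1
n=98: ⌈(99·467)/626⌉ − ⌈(98·467)/626⌉ = ⌈46233/626⌉ − ⌈45766/626⌉ = 74 − 74 = 0
n=99: ⌈(100·467)/626⌉ − ⌈(99·467)/626⌉ = ⌈46700/626⌉ − ⌈46233/626⌉ = 75 − 74 = 1
n=100: ⌈(101·467)/626⌉ − ⌈(100·467)/626⌉ = ⌈47167/626⌉ − ⌈46700/626⌉ = 76 − 75 = 1
n=101: ⌈(102·467)/626⌉ − ⌈(101·467)/626⌉ = ⌈47634/626⌉ − ⌈47167/626⌉ = 77 − 76 = 1
n=102: ⌈(103·467)/626⌉ − ⌈(102·467)/626⌉ = ⌈48101/626⌉ − ⌈47634/626⌉ = 77 − 77 = 0

1110111011101110111011101110111011101110111011101110111011101101110111011101110111011101110111011101110


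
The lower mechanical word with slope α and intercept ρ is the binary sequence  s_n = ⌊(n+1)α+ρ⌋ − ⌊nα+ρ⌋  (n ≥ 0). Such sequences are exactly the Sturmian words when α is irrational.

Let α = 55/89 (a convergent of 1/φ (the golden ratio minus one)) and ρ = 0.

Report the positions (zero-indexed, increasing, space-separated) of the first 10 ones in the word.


n=0: ⌊55/89⌋−⌊0/89⌋ = 0−0 = 0
n=1: ⌊110/89⌋−⌊55/89⌋ = 1−0 = 1  ← one
n=2: ⌊165/89⌋−⌊110/89⌋ = 1−1 = 0
n=3: ⌊220/89⌋−⌊165/89⌋ = 2−1 = 1  ← one
n=4: ⌊275/89⌋−⌊220/89⌋ = 3−2 = 1  ← one
n=5: ⌊330/89⌋−⌊275/89⌋ = 3−3 = 0
n=6: ⌊385/89⌋−⌊330/89⌋ = 4−3 = 1  ← one
n=7: ⌊440/89⌋−⌊385/89⌋ = 4−4 = 0
n=8: ⌊495/89⌋−⌊440/89⌋ = 5−4 = 1  ← one
n=9: ⌊550/89⌋−⌊495/89⌋ = 6−5 = 1  ← one
n=10: ⌊605/89⌋−⌊550/89⌋ = 6−6 = 0
n=11: ⌊660/89⌋−⌊605/89⌋ = 7−6 = 1  ← one
n=12: ⌊715/89⌋−⌊660/89⌋ = 8−7 = 1  ← one
n=13: ⌊770/89⌋−⌊715/89⌋ = 8−8 = 0
n=14: ⌊825/89⌋−⌊770/89⌋ = 9−8 = 1  ← one
n=15: ⌊880/89⌋−⌊825/89⌋ = 9−9 = 0
n=16: ⌊935/89⌋−⌊880/89⌋ = 10−9 = 1  ← one
positions of the first 10 ones: 1 3 4 6 8 9 11 12 14 16

1 3 4 6 8 9 11 12 14 16


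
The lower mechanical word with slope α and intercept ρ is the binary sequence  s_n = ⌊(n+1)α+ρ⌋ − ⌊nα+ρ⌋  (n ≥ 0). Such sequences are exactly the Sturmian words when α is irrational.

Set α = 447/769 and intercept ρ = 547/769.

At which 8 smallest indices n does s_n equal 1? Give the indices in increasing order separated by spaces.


n=0: ⌊994/769⌋−⌊547/769⌋ = 1−0 = 1  ← one
n=1: ⌊1441/769⌋−⌊994/769⌋ = 1−1 = 0
n=2: ⌊1888/769⌋−⌊1441/769⌋ = 2−1 = 1  ← one
n=3: ⌊2335/769⌋−⌊1888/769⌋ = 3−2 = 1  ← one
n=4: ⌊2782/769⌋−⌊2335/769⌋ = 3−3 = 0
n=5: ⌊3229/769⌋−⌊2782/769⌋ = 4−3 = 1  ← one
n=6: ⌊3676/769⌋−⌊3229/769⌋ = 4−4 = 0
n=7: ⌊4123/769⌋−⌊3676/769⌋ = 5−4 = 1  ← one
n=8: ⌊4570/769⌋−⌊4123/769⌋ = 5−5 = 0
n=9: ⌊5017/769⌋−⌊4570/769⌋ = 6−5 = 1  ← one
n=10: ⌊5464/769⌋−⌊5017/769⌋ = 7−6 = 1  ← one
n=11: ⌊5911/769⌋−⌊5464/769⌋ = 7−7 = 0
n=12: ⌊6358/769⌋−⌊5911/769⌋ = 8−7 = 1  ← one
positions of the first 8 ones: 0 2 3 5 7 9 10 12

0 2 3 5 7 9 10 12


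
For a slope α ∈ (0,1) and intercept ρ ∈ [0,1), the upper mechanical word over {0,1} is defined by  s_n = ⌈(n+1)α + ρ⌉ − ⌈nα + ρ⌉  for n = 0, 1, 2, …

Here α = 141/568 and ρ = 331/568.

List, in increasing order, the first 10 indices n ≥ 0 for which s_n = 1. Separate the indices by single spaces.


1 5 9 13 17 21 25 29 33 37

n=0: ⌈472/568⌉−⌈331/568⌉ = 1−1 = 0
n=1: ⌈613/568⌉−⌈472/568⌉ = 2−1 = 1  ← one
n=2: ⌈754/568⌉−⌈613/568⌉ = 2−2 = 0
n=3: ⌈895/568⌉−⌈754/568⌉ = 2−2 = 0
n=4: ⌈1036/568⌉−⌈895/568⌉ = 2−2 = 0
n=5: ⌈1177/568⌉−⌈1036/568⌉ = 3−2 = 1  ← one
n=6: ⌈1318/568⌉−⌈1177/568⌉ = 3−3 = 0
n=7: ⌈1459/568⌉−⌈1318/568⌉ = 3−3 = 0
n=8: ⌈1600/568⌉−⌈1459/568⌉ = 3−3 = 0
n=9: ⌈1741/568⌉−⌈1600/568⌉ = 4−3 = 1  ← one
n=10: ⌈1882/568⌉−⌈1741/568⌉ = 4−4 = 0
n=11: ⌈2023/568⌉−⌈1882/568⌉ = 4−4 = 0
n=12: ⌈2164/568⌉−⌈2023/568⌉ = 4−4 = 0
n=13: ⌈2305/568⌉−⌈2164/568⌉ = 5−4 = 1  ← one
n=14: ⌈2446/568⌉−⌈2305/568⌉ = 5−5 = 0
n=15: ⌈2587/568⌉−⌈2446/568⌉ = 5−5 = 0
n=16: ⌈2728/568⌉−⌈2587/568⌉ = 5−5 = 0
n=17: ⌈2869/568⌉−⌈2728/568⌉ = 6−5 = 1  ← one
n=18: ⌈3010/568⌉−⌈2869/568⌉ = 6−6 = 0
n=19: ⌈3151/568⌉−⌈3010/568⌉ = 6−6 = 0
n=20: ⌈3292/568⌉−⌈3151/568⌉ = 6−6 = 0
n=21: ⌈3433/568⌉−⌈3292/568⌉ = 7−6 = 1  ← one
n=22: ⌈3574/568⌉−⌈3433/568⌉ = 7−7 = 0
n=23: ⌈3715/568⌉−⌈3574/568⌉ = 7−7 = 0
n=24: ⌈3856/568⌉−⌈3715/568⌉ = 7−7 = 0
n=25: ⌈3997/568⌉−⌈3856/568⌉ = 8−7 = 1  ← one
n=26: ⌈4138/568⌉−⌈3997/568⌉ = 8−8 = 0
n=27: ⌈4279/568⌉−⌈4138/568⌉ = 8−8 = 0
n=28: ⌈4420/568⌉−⌈4279/568⌉ = 8−8 = 0
n=29: ⌈4561/568⌉−⌈4420/568⌉ = 9−8 = 1  ← one
n=30: ⌈4702/568⌉−⌈4561/568⌉ = 9−9 = 0
n=31: ⌈4843/568⌉−⌈4702/568⌉ = 9−9 = 0
n=32: ⌈4984/568⌉−⌈4843/568⌉ = 9−9 = 0
n=33: ⌈5125/568⌉−⌈4984/568⌉ = 10−9 = 1  ← one
n=34: ⌈5266/568⌉−⌈5125/568⌉ = 10−10 = 0
n=35: ⌈5407/568⌉−⌈5266/568⌉ = 10−10 = 0
n=36: ⌈5548/568⌉−⌈5407/568⌉ = 10−10 = 0
n=37: ⌈5689/568⌉−⌈5548/568⌉ = 11−10 = 1  ← one
positions of the first 10 ones: 1 5 9 13 17 21 25 29 33 37


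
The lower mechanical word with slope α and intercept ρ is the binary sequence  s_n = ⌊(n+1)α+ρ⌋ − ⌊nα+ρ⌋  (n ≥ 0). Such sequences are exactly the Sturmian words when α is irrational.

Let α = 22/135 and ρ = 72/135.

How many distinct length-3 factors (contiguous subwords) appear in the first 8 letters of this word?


t_n = ⌊(n·22+72)/135⌋ for n = 0 … 8:
  n=0…8: ⌊72/135⌋=0 ⌊94/135⌋=0 ⌊116/135⌋=0 ⌊138/135⌋=1 ⌊160/135⌋=1 ⌊182/135⌋=1 ⌊204/135⌋=1 ⌊226/135⌋=1 ⌊248/135⌋=1
s_n = t_(n+1) − t_n for n = 0 … 7 gives
prefix = 00100000
slide a length-3 window over [0..2] … [5..7] (6 windows); first occurrence of each distinct factor:
  [  0..  2] 001
  [  1..  3] 010
  [  2..  4] 100
  [  3..  5] 000
  (the other 2 windows repeat one of these)
distinct factors: {000, 001, 010, 100}
count = 4  (Sturmian bound for length 3 is 4)

4


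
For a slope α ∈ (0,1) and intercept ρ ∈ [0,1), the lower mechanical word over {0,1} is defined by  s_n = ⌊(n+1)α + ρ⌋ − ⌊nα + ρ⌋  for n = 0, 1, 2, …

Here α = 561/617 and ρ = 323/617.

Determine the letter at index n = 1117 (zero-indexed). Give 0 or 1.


1

(n+1)α + ρ = (1118·561 + 323) / 617 = 627521/617
nα + ρ     = (1117·561 + 323) / 617 = 626960/617
⌊627521/617⌋ = 1017,  ⌊626960/617⌋ = 1016
s_{1117} = 1017 − 1016 = 1


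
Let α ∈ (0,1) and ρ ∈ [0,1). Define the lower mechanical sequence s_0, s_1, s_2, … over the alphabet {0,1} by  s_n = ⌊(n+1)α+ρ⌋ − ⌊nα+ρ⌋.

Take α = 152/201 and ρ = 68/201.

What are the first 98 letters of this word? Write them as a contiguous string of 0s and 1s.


n=0: ⌊(1·152+68)/201⌋ − ⌊(0·152+68)/201⌋ = ⌊220/201⌋ − ⌊68/201⌋ = 1 − 0 = 1
n=1: ⌊(2·152+68)/201⌋ − ⌊(1·152+68)/201⌋ = ⌊372/201⌋ − ⌊220/201⌋ = 1 − 1 = 0
n=2: ⌊(3·152+68)/201⌋ − ⌊(2·152+68)/201⌋ = ⌊524/201⌋ − ⌊372/201⌋ = 2 − 1 = 1
n=3: ⌊(4·152+68)/201⌋ − ⌊(3·152+68)/201⌋ = ⌊676/201⌋ − ⌊524/201⌋ = 3 − 2 = 1
n=4: ⌊(5·152+68)/201⌋ − ⌊(4·152+68)/201⌋ = ⌊828/201⌋ − ⌊676/201⌋ = 4 − 3 = 1
n=5: ⌊(6·152+68)/201⌋ − ⌊(5·152+68)/201⌋ = ⌊980/201⌋ − ⌊828/201⌋ = 4 − 4 = 0
n=6: ⌊(7·152+68)/201⌋ − ⌊(6·152+68)/201⌋ = ⌊1132/201⌋ − ⌊980/201⌋ = 5 − 4 = 1
n=7: ⌊(8·152+68)/201⌋ − ⌊(7·152+68)/201⌋ = ⌊1284/201⌋ − ⌊1132/201⌋ = 6 − 5 = 1
n=8: ⌊(9·152+68)/201⌋ − ⌊(8·152+68)/201⌋ = ⌊1436/201⌋ − ⌊1284/201⌋ = 7 − 6 = 1
n=9: ⌊(10·152+68)/201⌋ − ⌊(9·152+68)/201⌋ = ⌊1588/201⌋ − ⌊1436/201⌋ = 7 − 7 = 0
n=10: ⌊(11·152+68)/201⌋ − ⌊(10·152+68)/201⌋ = ⌊1740/201⌋ − ⌊1588/201⌋ = 8 − 7 = 1
n=11: ⌊(12·152+68)/201⌋ − ⌊(11·152+68)/201⌋ = ⌊1892/201⌋ − ⌊1740/201⌋ = 9 − 8 = 1
n=12: ⌊(13·152+68)/201⌋ − ⌊(12·152+68)/201⌋ = ⌊2044/201⌋ − ⌊1892/201⌋ = 10 − 9 = 1
n=13: ⌊(14·152+68)/201⌋ − ⌊(13·152+68)/201⌋ = ⌊2196/201⌋ − ⌊2044/201⌋ = 10 − 10 = 0
n=14: ⌊(15·152+68)/201⌋ − ⌊(14·152+68)/201⌋ = ⌊2348/201⌋ − ⌊2196/201⌋ = 11 − 10 = 1
n=15: ⌊(16·152+68)/201⌋ − ⌊(15·152+68)/201⌋ = ⌊2500/201⌋ − ⌊2348/201⌋ = 12 − 11 = 1
n=16: ⌊(17·152+68)/201⌋ − ⌊(16·152+68)/201⌋ = ⌊2652/201⌋ − ⌊2500/201⌋ = 13 − 12 = 1
n=17: ⌊(18·152+68)/201⌋ − ⌊(17·152+68)/201⌋ = ⌊2804/201⌋ − ⌊2652/201⌋ = 13 − 13 = 0
n=18: ⌊(19·152+68)/201⌋ − ⌊(18·152+68)/201⌋ = ⌊2956/201⌋ − ⌊2804/201⌋ = 14 − 13 = 1
n=19: ⌊(20·152+68)/201⌋ − ⌊(19·152+68)/201⌋ = ⌊3108/201⌋ − ⌊2956/201⌋ = 15 − 14 = 1
n=20: ⌊(21·152+68)/201⌋ − ⌊(20·152+68)/201⌋ = ⌊3260/201⌋ − ⌊3108/201⌋ = 16 − 15 = 1
n=21: ⌊(22·152+68)/201⌋ − ⌊(21·152+68)/201⌋ = ⌊3412/201⌋ − ⌊3260/201⌋ = 16 − 16 = 0
n=22: ⌊(23·152+68)/201⌋ − ⌊(22·152+68)/201⌋ = ⌊3564/201⌋ − ⌊3412/201⌋ = 17 − 16 = 1
n=23: ⌊(24·152+68)/201⌋ − ⌊(23·152+68)/201⌋ = ⌊3716/201⌋ − ⌊3564/201⌋ = 18 − 17 = 1
n=24: ⌊(25·152+68)/201⌋ − ⌊(24·152+68)/201⌋ = ⌊3868/201⌋ − ⌊3716/201⌋ = 19 − 18 = 1
n=25: ⌊(26·152+68)/201⌋ − ⌊(25·152+68)/201⌋ = ⌊4020/201⌋ − ⌊3868/201⌋ = 20 − 19 = 1
n=26: ⌊(27·152+68)/201⌋ − ⌊(26·152+68)/201⌋ = ⌊4172/201⌋ − ⌊4020/201⌋ = 20 − 20 = 0
n=27: ⌊(28·152+68)/201⌋ − ⌊(27·152+68)/201⌋ = ⌊4324/201⌋ − ⌊4172/201⌋ = 21 − 20 = 1
n=28: ⌊(29·152+68)/201⌋ − ⌊(28·152+68)/201⌋ = ⌊4476/201⌋ − ⌊4324/201⌋ = 22 − 21 = 1
n=29: ⌊(30·152+68)/201⌋ − ⌊(29·152+68)/201⌋ = ⌊4628/201⌋ − ⌊4476/201⌋ = 23 − 22 = 1
n=30: ⌊(31·152+68)/201⌋ − ⌊(30·152+68)/201⌋ = ⌊4780/201⌋ − ⌊4628/201⌋ = 23 − 23 = 0
n=31: ⌊(32·152+68)/201⌋ − ⌊(31·152+68)/201⌋ = ⌊4932/201⌋ − ⌊4780/201⌋ = 24 − 23 = 1
n=32: ⌊(33·152+68)/201⌋ − ⌊(32·152+68)/201⌋ = ⌊5084/201⌋ − ⌊4932/201⌋ = 25 − 24 = 1
n=33: ⌊(34·152+68)/201⌋ − ⌊(33·152+68)/201⌋ = ⌊5236/201⌋ − ⌊5084/201⌋ = 26 − 25 = 1
n=34: ⌊(35·152+68)/201⌋ − ⌊(34·152+68)/201⌋ = ⌊5388/201⌋ − ⌊5236/201⌋ = 26 − 26 = 0
n=35: ⌊(36·152+68)/201⌋ − ⌊(35·152+68)/201⌋ = ⌊5540/201⌋ − ⌊5388/201⌋ = 27 − 26 = 1
n=36: ⌊(37·152+68)/201⌋ − ⌊(36·152+68)/201⌋ = ⌊5692/201⌋ − ⌊5540/201⌋ = 28 − 27 = 1
n=37: ⌊(38·152+68)/201⌋ − ⌊(37·152+68)/201⌋ = ⌊5844/201⌋ − ⌊5692/201⌋ = 29 − 28 = 1
n=38: ⌊(39·152+68)/201⌋ − ⌊(38·152+68)/201⌋ = ⌊5996/201⌋ − ⌊5844/201⌋ = 29 − 29 = 0
n=39: ⌊(40·152+68)/201⌋ − ⌊(39·152+68)/201⌋ = ⌊6148/201⌋ − ⌊5996/201⌋ = 30 − 29 = 1
n=40: ⌊(41·152+68)/201⌋ − ⌊(40·152+68)/201⌋ = ⌊6300/201⌋ − ⌊6148/201⌋ = 31 − 30 = 1
n=41: ⌊(42·152+68)/201⌋ − ⌊(41·152+68)/201⌋ = ⌊6452/201⌋ − ⌊6300/201⌋ = 32 − 31 = 1
n=42: ⌊(43·152+68)/201⌋ − ⌊(42·152+68)/201⌋ = ⌊6604/201⌋ − ⌊6452/201⌋ = 32 − 32 = 0
n=43: ⌊(44·152+68)/201⌋ − ⌊(43·152+68)/201⌋ = ⌊6756/201⌋ − ⌊6604/201⌋ = 33 − 32 = 1
n=44: ⌊(45·152+68)/201⌋ − ⌊(44·152+68)/201⌋ = ⌊6908/201⌋ − ⌊6756/201⌋ = 34 − 33 = 1
n=45: ⌊(46·152+68)/201⌋ − ⌊(45·152+68)/201⌋ = ⌊7060/201⌋ − ⌊6908/201⌋ = 35 − 34 = 1
n=46: ⌊(47·152+68)/201⌋ − ⌊(46·152+68)/201⌋ = ⌊7212/201⌋ − ⌊7060/201⌋ = 35 − 35 = 0
n=47: ⌊(48·152+68)/201⌋ − ⌊(47·152+68)/201⌋ = ⌊7364/201⌋ − ⌊7212/201⌋ = 36 − 35 = 1
n=48: ⌊(49·152+68)/201⌋ − ⌊(48·152+68)/201⌋ = ⌊7516/201⌋ − ⌊7364/201⌋ = 37 − 36 = 1
n=49: ⌊(50·152+68)/201⌋ − ⌊(49·152+68)/201⌋ = ⌊7668/201⌋ − ⌊7516/201⌋ = 38 − 37 = 1
n=50: ⌊(51·152+68)/201⌋ − ⌊(50·152+68)/201⌋ = ⌊7820/201⌋ − ⌊7668/201⌋ = 38 − 38 = 0
n=51: ⌊(52·152+68)/201⌋ − ⌊(51·152+68)/201⌋ = ⌊7972/201⌋ − ⌊7820/201⌋ = 39 − 38 = 1
n=52: ⌊(53·152+68)/201⌋ − ⌊(52·152+68)/201⌋ = ⌊8124/201⌋ − ⌊7972/201⌋ = 40 − 39 = 1
n=53: ⌊(54·152+68)/201⌋ − ⌊(53·152+68)/201⌋ = ⌊8276/201⌋ − ⌊8124/201⌋ = 41 − 40 = 1
n=54: ⌊(55·152+68)/201⌋ − ⌊(54·152+68)/201⌋ = ⌊8428/201⌋ − ⌊8276/201⌋ = 41 − 41 = 0
n=55: ⌊(56·152+68)/201⌋ − ⌊(55·152+68)/201⌋ = ⌊8580/201⌋ − ⌊8428/201⌋ = 42 − 41 = 1
n=56: ⌊(57·152+68)/201⌋ − ⌊(56·152+68)/201⌋ = ⌊8732/201⌋ − ⌊8580/201⌋ = 43 − 42 = 1
n=57: ⌊(58·152+68)/201⌋ − ⌊(57·152+68)/201⌋ = ⌊8884/201⌋ − ⌊8732/201⌋ = 44 − 43 = 1
n=58: ⌊(59·152+68)/201⌋ − ⌊(58·152+68)/201⌋ = ⌊9036/201⌋ − ⌊8884/201⌋ = 44 − 44 = 0
n=59: ⌊(60·152+68)/201⌋ − ⌊(59·152+68)/201⌋ = ⌊9188/201⌋ − ⌊9036/201⌋ = 45 − 44 = 1
n=60: ⌊(61·152+68)/201⌋ − ⌊(60·152+68)/201⌋ = ⌊9340/201⌋ − ⌊9188/201⌋ = 46 − 45 = 1
n=61: ⌊(62·152+68)/201⌋ − ⌊(61·152+68)/201⌋ = ⌊9492/201⌋ − ⌊9340/201⌋ = 47 − 46 = 1
n=62: ⌊(63·152+68)/201⌋ − ⌊(62·152+68)/201⌋ = ⌊9644/201⌋ − ⌊9492/201⌋ = 47 − 47 = 0
n=63: ⌊(64·152+68)/201⌋ − ⌊(63·152+68)/201⌋ = ⌊9796/201⌋ − ⌊9644/201⌋ = 48 − 47 = 1
n=64: ⌊(65·152+68)/201⌋ − ⌊(64·152+68)/201⌋ = ⌊9948/201⌋ − ⌊9796/201⌋ = 49 − 48 = 1
n=65: ⌊(66·152+68)/201⌋ − ⌊(65·152+68)/201⌋ = ⌊10100/201⌋ − ⌊9948/201⌋ = 50 − 49 = 1
n=66: ⌊(67·152+68)/201⌋ − ⌊(66·152+68)/201⌋ = ⌊10252/201⌋ − ⌊10100/201⌋ = 51 − 50 = 1
n=67: ⌊(68·152+68)/201⌋ − ⌊(67·152+68)/201⌋ = ⌊10404/201⌋ − ⌊10252/201⌋ = 51 − 51 = 0
n=68: ⌊(69·152+68)/201⌋ − ⌊(68·152+68)/201⌋ = ⌊10556/201⌋ − ⌊10404/201⌋ = 52 − 51 = 1
n=69: ⌊(70·152+68)/201⌋ − ⌊(69·152+68)/201⌋ = ⌊10708/201⌋ − ⌊10556/201⌋ = 53 − 52 = 1
n=70: ⌊(71·152+68)/201⌋ − ⌊(70·152+68)/201⌋ = ⌊10860/201⌋ − ⌊10708/201⌋ = 54 − 53 = 1
n=71: ⌊(72·152+68)/201⌋ − ⌊(71·152+68)/201⌋ = ⌊11012/201⌋ − ⌊10860/201⌋ = 54 − 54 = 0
n=72: ⌊(73·152+68)/201⌋ − ⌊(72·152+68)/201⌋ = ⌊11164/201⌋ − ⌊11012/201⌋ = 55 − 54 = 1
n=73: ⌊(74·152+68)/201⌋ − ⌊(73·152+68)/201⌋ = ⌊11316/201⌋ − ⌊11164/201⌋ = 56 − 55 = 1
n=74: ⌊(75·152+68)/201⌋ − ⌊(74·152+68)/201⌋ = ⌊11468/201⌋ − ⌊11316/201⌋ = 57 − 56 = 1
n=75: ⌊(76·152+68)/201⌋ − ⌊(75·152+68)/201⌋ = ⌊11620/201⌋ − ⌊11468/201⌋ = 57 − 57 = 0
n=76: ⌊(77·152+68)/201⌋ − ⌊(76·152+68)/201⌋ = ⌊11772/201⌋ − ⌊11620/201⌋ = 58 − 57 = 1
n=77: ⌊(78·152+68)/201⌋ − ⌊(77·152+68)/201⌋ = ⌊11924/201⌋ − ⌊11772/201⌋ = 59 − 58 = 1
n=78: ⌊(79·152+68)/201⌋ − ⌊(78·152+68)/201⌋ = ⌊12076/201⌋ − ⌊11924/201⌋ = 60 − 59 = 1
n=79: ⌊(80·152+68)/201⌋ − ⌊(79·152+68)/201⌋ = ⌊12228/201⌋ − ⌊12076/201⌋ = 60 − 60 = 0
n=80: ⌊(81·152+68)/201⌋ − ⌊(80·152+68)/201⌋ = ⌊12380/201⌋ − ⌊12228/201⌋ = 61 − 60 = 1
n=81: ⌊(82·152+68)/201⌋ − ⌊(81·152+68)/201⌋ = ⌊12532/201⌋ − ⌊12380/201⌋ = 62 − 61 = 1
n=82: ⌊(83·152+68)/201⌋ − ⌊(82·152+68)/201⌋ = ⌊12684/201⌋ − ⌊12532/201⌋ = 63 − 62 = 1
n=83: ⌊(84·152+68)/201⌋ − ⌊(83·152+68)/201⌋ = ⌊12836/201⌋ − ⌊12684/201⌋ = 63 − 63 = 0
n=84: ⌊(85·152+68)/201⌋ − ⌊(84·152+68)/201⌋ = ⌊12988/201⌋ − ⌊12836/201⌋ = 64 − 63 = 1
n=85: ⌊(86·152+68)/201⌋ − ⌊(85·152+68)/201⌋ = ⌊13140/201⌋ − ⌊12988/201⌋ = 65 − 64 = 1
n=86: ⌊(87·152+68)/201⌋ − ⌊(86·152+68)/201⌋ = ⌊13292/201⌋ − ⌊13140/201⌋ = 66 − 65 = 1
n=87: ⌊(88·152+68)/201⌋ − ⌊(87·152+68)/201⌋ = ⌊13444/201⌋ − ⌊13292/201⌋ = 66 − 66 = 0
n=88: ⌊(89·152+68)/201⌋ − ⌊(88·152+68)/201⌋ = ⌊13596/201⌋ − ⌊13444/201⌋ = 67 − 66 = 1
n=89: ⌊(90·152+68)/201⌋ − ⌊(89·152+68)/201⌋ = ⌊13748/201⌋ − ⌊13596/201⌋ = 68 − 67 = 1
n=90: ⌊(91·152+68)/201⌋ − ⌊(90·152+68)/201⌋ = ⌊13900/201⌋ − ⌊13748/201⌋ = 69 − 68 = 1
n=91: ⌊(92·152+68)/201⌋ − ⌊(91·152+68)/201⌋ = ⌊14052/201⌋ − ⌊13900/201⌋ = 69 − 69 = 0
n=92: ⌊(93·152+68)/201⌋ − ⌊(92·152+68)/201⌋ = ⌊14204/201⌋ − ⌊14052/201⌋ = 70 − 69 = 1
n=93: ⌊(94·152+68)/201⌋ − ⌊(93·152+68)/201⌋ = ⌊14356/201⌋ − ⌊14204/201⌋ = 71 − 70 = 1
n=94: ⌊(95·152+68)/201⌋ − ⌊(94·152+68)/201⌋ = ⌊14508/201⌋ − ⌊14356/201⌋ = 72 − 71 = 1
n=95: ⌊(96·152+68)/201⌋ − ⌊(95·152+68)/201⌋ = ⌊14660/201⌋ − ⌊14508/201⌋ = 72 − 72 = 0
n=96: ⌊(97·152+68)/201⌋ − ⌊(96·152+68)/201⌋ = ⌊14812/201⌋ − ⌊14660/201⌋ = 73 − 72 = 1
n=97: ⌊(98·152+68)/201⌋ − ⌊(97·152+68)/201⌋ = ⌊14964/201⌋ − ⌊14812/201⌋ = 74 − 73 = 1

10111011101110111011101111011101110111011101110111011101110111011110111011101110111011101110111011


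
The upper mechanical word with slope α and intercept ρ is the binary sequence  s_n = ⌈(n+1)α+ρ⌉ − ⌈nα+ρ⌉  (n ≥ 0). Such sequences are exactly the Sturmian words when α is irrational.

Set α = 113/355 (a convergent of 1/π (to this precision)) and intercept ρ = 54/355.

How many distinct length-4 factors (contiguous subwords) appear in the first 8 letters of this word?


3

t_n = ⌈(n·113+54)/355⌉ for n = 0 … 8:
  n=0…8: ⌈54/355⌉=1 ⌈167/355⌉=1 ⌈280/355⌉=1 ⌈393/355⌉=2 ⌈506/355⌉=2 ⌈619/355⌉=2 ⌈732/355⌉=3 ⌈845/355⌉=3 ⌈958/355⌉=3
s_n = t_(n+1) − t_n for n = 0 … 7 gives
prefix = 00100100
slide a length-4 window over [0..3] … [4..7] (5 windows); first occurrence of each distinct factor:
  [  0..  3] 0010
  [  1..  4] 0100
  [  2..  5] 1001
  (the other 2 windows repeat one of these)
distinct factors: {0010, 0100, 1001}
count = 3  (Sturmian bound for length 4 is 5)


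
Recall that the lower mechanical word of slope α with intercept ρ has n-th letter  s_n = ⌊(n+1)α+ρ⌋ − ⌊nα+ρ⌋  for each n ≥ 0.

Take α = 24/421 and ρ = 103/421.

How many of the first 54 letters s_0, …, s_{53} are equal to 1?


3

#1s = Σ_{n=0}^{53} s_n = Σ_{n=0}^{53} (⌊(n+1)α+ρ⌋ − ⌊nα+ρ⌋)
the sum telescopes: every ⌊nα+ρ⌋ with 0 < n < 54 appears once with + and once with −, leaving ⌊54α+ρ⌋ − ⌊0·α+ρ⌋
54α + ρ = (54·24 + 103) / 421 = 1399/421
ρ = 103/421
⌊1399/421⌋ = 3,  ⌊103/421⌋ = 0
#1s = 3 − 0 = 3


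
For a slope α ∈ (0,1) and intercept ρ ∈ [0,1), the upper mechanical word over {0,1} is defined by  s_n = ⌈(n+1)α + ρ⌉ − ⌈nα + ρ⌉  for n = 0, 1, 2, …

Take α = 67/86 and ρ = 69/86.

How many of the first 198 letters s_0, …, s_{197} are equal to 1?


#1s = Σ_{n=0}^{197} s_n = Σ_{n=0}^{197} (⌈(n+1)α+ρ⌉ − ⌈nα+ρ⌉)
the sum telescopes: every ⌈nα+ρ⌉ with 0 < n < 198 appears once with + and once with −, leaving ⌈198α+ρ⌉ − ⌈0·α+ρ⌉
198α + ρ = (198·67 + 69) / 86 = 13335/86
ρ = 69/86
⌈13335/86⌉ = 156,  ⌈69/86⌉ = 1
#1s = 156 − 1 = 155

155
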